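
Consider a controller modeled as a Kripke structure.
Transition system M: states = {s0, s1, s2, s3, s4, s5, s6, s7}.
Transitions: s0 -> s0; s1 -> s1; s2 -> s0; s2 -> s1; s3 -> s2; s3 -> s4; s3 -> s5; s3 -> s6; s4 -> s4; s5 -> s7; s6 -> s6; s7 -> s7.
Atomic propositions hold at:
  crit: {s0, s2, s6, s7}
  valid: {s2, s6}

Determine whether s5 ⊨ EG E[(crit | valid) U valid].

Sat(crit | valid) = {s0, s2, s6, s7}
E[(crit | valid) U valid]: least fixpoint, start Z0 = Sat(valid) = {s2, s6}, add states in Sat(crit | valid) with some successor in Z. Already a fixed point.
Sat(E[(crit | valid) U valid]) = {s2, s6}
EG E[(crit | valid) U valid]: greatest fixpoint, start Z0 = {s2, s6}, keep only states in Sat with some successor in Z. Z1 = {s6}; fixed.
Sat(EG E[(crit | valid) U valid]) = {s6}
s5 ∉ Sat(EG E[(crit | valid) U valid]) = {s6}, so the formula does not hold at s5.

No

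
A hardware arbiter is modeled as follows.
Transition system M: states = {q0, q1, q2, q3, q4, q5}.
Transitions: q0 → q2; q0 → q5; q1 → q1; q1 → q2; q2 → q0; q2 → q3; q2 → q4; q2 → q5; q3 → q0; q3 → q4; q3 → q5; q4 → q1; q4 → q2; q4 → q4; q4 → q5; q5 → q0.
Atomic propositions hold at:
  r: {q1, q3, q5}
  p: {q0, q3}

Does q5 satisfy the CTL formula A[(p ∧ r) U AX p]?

Yes

Sat(p ∧ r) = {q3}
Sat(AX p) = {s : every successor in {q0, q3}} = {q5}
A[(p ∧ r) U AX p]: least fixpoint, start Z0 = Sat(AX p) = {q5}, add states in Sat(p ∧ r) with every successor in Z. Already a fixed point.
Sat(A[(p ∧ r) U AX p]) = {q5}
q5 ∈ Sat(A[(p ∧ r) U AX p]) = {q5}, so the formula holds at q5.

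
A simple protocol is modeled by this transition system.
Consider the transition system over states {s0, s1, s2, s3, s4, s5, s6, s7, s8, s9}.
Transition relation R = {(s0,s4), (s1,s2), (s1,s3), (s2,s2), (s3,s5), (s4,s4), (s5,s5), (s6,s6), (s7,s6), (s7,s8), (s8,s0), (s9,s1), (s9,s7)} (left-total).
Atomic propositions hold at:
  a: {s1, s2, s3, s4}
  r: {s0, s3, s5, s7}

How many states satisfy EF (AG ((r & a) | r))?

Sat(r & a) = {s3}
Sat((r & a) | r) = {s0, s3, s5, s7}
AG ((r & a) | r): greatest fixpoint, start Z0 = {s0, s3, s5, s7}, keep only states in Sat with every successor in Z. Z1 = {s3, s5}; fixed.
Sat(AG ((r & a) | r)) = {s3, s5}
EF (AG ((r & a) | r)): least fixpoint, start Z0 = {s3, s5}, add states with some successor in Z. Z1 = {s1, s3, s5}; Z2 = {s1, s3, s5, s9}; fixed.
Sat(EF (AG ((r & a) | r))) = {s1, s3, s5, s9}
|Sat(EF (AG ((r & a) | r)))| = |{s1, s3, s5, s9}| = 4.

4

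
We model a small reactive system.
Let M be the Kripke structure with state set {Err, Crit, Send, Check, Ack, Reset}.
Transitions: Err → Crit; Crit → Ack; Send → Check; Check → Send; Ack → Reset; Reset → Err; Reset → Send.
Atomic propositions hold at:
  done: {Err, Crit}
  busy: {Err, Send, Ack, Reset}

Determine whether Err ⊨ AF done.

AF done: least fixpoint, start Z0 = {Err, Crit}, add states with every successor in Z. Already a fixed point.
Sat(AF done) = {Err, Crit}
Err ∈ Sat(AF done) = {Err, Crit}, so the formula holds at Err.

Yes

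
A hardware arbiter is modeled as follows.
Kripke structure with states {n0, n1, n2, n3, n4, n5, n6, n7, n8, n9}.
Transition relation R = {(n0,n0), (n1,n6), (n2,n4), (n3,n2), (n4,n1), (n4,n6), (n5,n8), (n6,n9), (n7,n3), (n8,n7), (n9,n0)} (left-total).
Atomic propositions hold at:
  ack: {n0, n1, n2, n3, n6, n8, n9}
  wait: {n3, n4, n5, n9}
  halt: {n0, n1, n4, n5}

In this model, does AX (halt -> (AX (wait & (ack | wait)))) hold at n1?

Yes

Sat(ack | wait) = {n0, n1, n2, n3, n4, n5, n6, n8, n9}
Sat(wait & (ack | wait)) = {n3, n4, n5, n9}
Sat(AX (wait & (ack | wait))) = {s : every successor in {n3, n4, n5, n9}} = {n2, n6, n7}
Sat(halt -> (AX (wait & (ack | wait)))) = {n2, n3, n6, n7, n8, n9}
Sat(AX (halt -> (AX (wait & (ack | wait))))) = {s : every successor in {n2, n3, n6, n7, n8, n9}} = {n1, n3, n5, n6, n7, n8}
n1 ∈ Sat(AX (halt -> (AX (wait & (ack | wait))))) = {n1, n3, n5, n6, n7, n8}, so the formula holds at n1.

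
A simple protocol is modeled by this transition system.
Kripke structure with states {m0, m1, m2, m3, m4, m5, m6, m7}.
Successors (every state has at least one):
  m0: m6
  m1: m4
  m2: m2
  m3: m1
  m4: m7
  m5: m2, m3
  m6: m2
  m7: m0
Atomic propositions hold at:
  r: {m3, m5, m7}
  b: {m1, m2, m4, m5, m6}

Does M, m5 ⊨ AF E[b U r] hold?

Yes

E[b U r]: least fixpoint, start Z0 = Sat(r) = {m3, m5, m7}, add states in Sat(b) with some successor in Z. Z1 = {m3, m4, m5, m7}; Z2 = {m1, m3, m4, m5, m7}; fixed.
Sat(E[b U r]) = {m1, m3, m4, m5, m7}
AF E[b U r]: least fixpoint, start Z0 = {m1, m3, m4, m5, m7}, add states with every successor in Z. Already a fixed point.
Sat(AF E[b U r]) = {m1, m3, m4, m5, m7}
m5 ∈ Sat(AF E[b U r]) = {m1, m3, m4, m5, m7}, so the formula holds at m5.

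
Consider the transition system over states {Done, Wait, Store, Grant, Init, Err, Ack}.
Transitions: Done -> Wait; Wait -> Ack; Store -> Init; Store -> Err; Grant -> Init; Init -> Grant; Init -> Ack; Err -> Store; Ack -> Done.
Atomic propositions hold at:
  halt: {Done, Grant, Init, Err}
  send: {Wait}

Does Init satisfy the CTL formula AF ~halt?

No

Sat(~halt) = {Wait, Store, Ack}
AF ~halt: least fixpoint, start Z0 = {Wait, Store, Ack}, add states with every successor in Z. Z1 = {Done, Wait, Store, Err, Ack}; fixed.
Sat(AF ~halt) = {Done, Wait, Store, Err, Ack}
Init ∉ Sat(AF ~halt) = {Done, Wait, Store, Err, Ack}, so the formula does not hold at Init.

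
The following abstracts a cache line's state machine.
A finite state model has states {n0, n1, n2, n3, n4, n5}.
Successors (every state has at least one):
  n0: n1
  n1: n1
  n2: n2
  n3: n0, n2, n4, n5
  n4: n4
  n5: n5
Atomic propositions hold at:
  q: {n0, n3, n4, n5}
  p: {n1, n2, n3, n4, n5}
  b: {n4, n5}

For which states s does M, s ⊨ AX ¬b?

{n0, n1, n2}

Sat(¬b) = {n0, n1, n2, n3}
Sat(AX ¬b) = {s : every successor in {n0, n1, n2, n3}} = {n0, n1, n2}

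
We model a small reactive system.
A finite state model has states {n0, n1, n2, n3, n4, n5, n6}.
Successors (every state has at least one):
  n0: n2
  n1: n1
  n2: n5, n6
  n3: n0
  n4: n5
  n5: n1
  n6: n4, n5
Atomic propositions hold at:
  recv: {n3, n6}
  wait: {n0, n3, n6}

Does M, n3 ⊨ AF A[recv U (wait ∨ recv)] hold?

Sat(wait ∨ recv) = {n0, n3, n6}
A[recv U (wait ∨ recv)]: least fixpoint, start Z0 = Sat((wait ∨ recv)) = {n0, n3, n6}, add states in Sat(recv) with every successor in Z. Already a fixed point.
Sat(A[recv U (wait ∨ recv)]) = {n0, n3, n6}
AF A[recv U (wait ∨ recv)]: least fixpoint, start Z0 = {n0, n3, n6}, add states with every successor in Z. Already a fixed point.
Sat(AF A[recv U (wait ∨ recv)]) = {n0, n3, n6}
n3 ∈ Sat(AF A[recv U (wait ∨ recv)]) = {n0, n3, n6}, so the formula holds at n3.

Yes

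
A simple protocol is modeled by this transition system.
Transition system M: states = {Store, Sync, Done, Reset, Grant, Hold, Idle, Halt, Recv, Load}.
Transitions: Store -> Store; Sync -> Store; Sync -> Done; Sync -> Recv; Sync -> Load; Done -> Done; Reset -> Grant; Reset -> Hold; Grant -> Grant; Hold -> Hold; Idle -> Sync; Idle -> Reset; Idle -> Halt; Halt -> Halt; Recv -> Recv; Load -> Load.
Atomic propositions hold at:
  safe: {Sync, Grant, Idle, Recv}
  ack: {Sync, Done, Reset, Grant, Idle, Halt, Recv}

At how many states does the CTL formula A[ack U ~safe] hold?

6

Sat(~safe) = {Store, Done, Reset, Hold, Halt, Load}
A[ack U ~safe]: least fixpoint, start Z0 = Sat(~safe) = {Store, Done, Reset, Hold, Halt, Load}, add states in Sat(ack) with every successor in Z. Already a fixed point.
Sat(A[ack U ~safe]) = {Store, Done, Reset, Hold, Halt, Load}
|Sat(A[ack U ~safe])| = |{Store, Done, Reset, Hold, Halt, Load}| = 6.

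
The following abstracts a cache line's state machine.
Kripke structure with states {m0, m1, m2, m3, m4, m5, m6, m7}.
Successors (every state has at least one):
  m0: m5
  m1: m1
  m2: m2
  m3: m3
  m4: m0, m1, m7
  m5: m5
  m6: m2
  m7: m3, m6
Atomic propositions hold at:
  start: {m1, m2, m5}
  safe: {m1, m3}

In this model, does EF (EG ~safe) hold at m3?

Sat(~safe) = {m0, m2, m4, m5, m6, m7}
EG ~safe: greatest fixpoint, start Z0 = {m0, m2, m4, m5, m6, m7}, keep only states in Sat with some successor in Z. Already a fixed point.
Sat(EG ~safe) = {m0, m2, m4, m5, m6, m7}
EF (EG ~safe): least fixpoint, start Z0 = {m0, m2, m4, m5, m6, m7}, add states with some successor in Z. Already a fixed point.
Sat(EF (EG ~safe)) = {m0, m2, m4, m5, m6, m7}
m3 ∉ Sat(EF (EG ~safe)) = {m0, m2, m4, m5, m6, m7}, so the formula does not hold at m3.

No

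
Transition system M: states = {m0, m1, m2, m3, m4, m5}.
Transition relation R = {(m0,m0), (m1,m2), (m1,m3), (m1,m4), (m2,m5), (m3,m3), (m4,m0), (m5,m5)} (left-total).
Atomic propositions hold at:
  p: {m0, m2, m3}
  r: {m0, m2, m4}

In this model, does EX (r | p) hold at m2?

Sat(r | p) = {m0, m2, m3, m4}
Sat(EX (r | p)) = {s : some successor in {m0, m2, m3, m4}} = {m0, m1, m3, m4}
m2 ∉ Sat(EX (r | p)) = {m0, m1, m3, m4}, so the formula does not hold at m2.

No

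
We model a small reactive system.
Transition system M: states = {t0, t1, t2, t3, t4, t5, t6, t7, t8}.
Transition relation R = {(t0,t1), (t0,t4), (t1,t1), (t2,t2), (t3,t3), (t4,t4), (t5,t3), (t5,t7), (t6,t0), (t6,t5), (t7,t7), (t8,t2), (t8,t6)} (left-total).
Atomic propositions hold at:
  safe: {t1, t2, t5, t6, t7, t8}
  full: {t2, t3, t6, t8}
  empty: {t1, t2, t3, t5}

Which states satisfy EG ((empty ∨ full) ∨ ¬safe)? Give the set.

{t0, t1, t2, t3, t4, t5, t6, t8}

Sat(empty ∨ full) = {t1, t2, t3, t5, t6, t8}
Sat(¬safe) = {t0, t3, t4}
Sat((empty ∨ full) ∨ ¬safe) = {t0, t1, t2, t3, t4, t5, t6, t8}
EG ((empty ∨ full) ∨ ¬safe): greatest fixpoint, start Z0 = {t0, t1, t2, t3, t4, t5, t6, t8}, keep only states in Sat with some successor in Z. Already a fixed point.
Sat(EG ((empty ∨ full) ∨ ¬safe)) = {t0, t1, t2, t3, t4, t5, t6, t8}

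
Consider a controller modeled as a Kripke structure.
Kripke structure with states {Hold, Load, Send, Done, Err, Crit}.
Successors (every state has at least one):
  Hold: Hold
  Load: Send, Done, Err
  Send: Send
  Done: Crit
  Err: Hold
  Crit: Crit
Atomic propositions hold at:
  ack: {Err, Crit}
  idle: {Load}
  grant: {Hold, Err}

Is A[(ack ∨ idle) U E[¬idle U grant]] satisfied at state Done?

No

Sat(ack ∨ idle) = {Load, Err, Crit}
Sat(¬idle) = {Hold, Send, Done, Err, Crit}
E[¬idle U grant]: least fixpoint, start Z0 = Sat(grant) = {Hold, Err}, add states in Sat(¬idle) with some successor in Z. Already a fixed point.
Sat(E[¬idle U grant]) = {Hold, Err}
A[(ack ∨ idle) U E[¬idle U grant]]: least fixpoint, start Z0 = Sat(E[¬idle U grant]) = {Hold, Err}, add states in Sat(ack ∨ idle) with every successor in Z. Already a fixed point.
Sat(A[(ack ∨ idle) U E[¬idle U grant]]) = {Hold, Err}
Done ∉ Sat(A[(ack ∨ idle) U E[¬idle U grant]]) = {Hold, Err}, so the formula does not hold at Done.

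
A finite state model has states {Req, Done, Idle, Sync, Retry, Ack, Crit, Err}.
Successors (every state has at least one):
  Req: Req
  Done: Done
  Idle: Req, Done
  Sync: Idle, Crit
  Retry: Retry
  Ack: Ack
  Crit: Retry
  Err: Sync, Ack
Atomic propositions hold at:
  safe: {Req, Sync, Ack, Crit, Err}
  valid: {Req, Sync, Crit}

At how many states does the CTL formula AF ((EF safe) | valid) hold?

EF safe: least fixpoint, start Z0 = {Req, Sync, Ack, Crit, Err}, add states with some successor in Z. Z1 = {Req, Idle, Sync, Ack, Crit, Err}; fixed.
Sat(EF safe) = {Req, Idle, Sync, Ack, Crit, Err}
Sat((EF safe) | valid) = {Req, Idle, Sync, Ack, Crit, Err}
AF ((EF safe) | valid): least fixpoint, start Z0 = {Req, Idle, Sync, Ack, Crit, Err}, add states with every successor in Z. Already a fixed point.
Sat(AF ((EF safe) | valid)) = {Req, Idle, Sync, Ack, Crit, Err}
|Sat(AF ((EF safe) | valid))| = |{Req, Idle, Sync, Ack, Crit, Err}| = 6.

6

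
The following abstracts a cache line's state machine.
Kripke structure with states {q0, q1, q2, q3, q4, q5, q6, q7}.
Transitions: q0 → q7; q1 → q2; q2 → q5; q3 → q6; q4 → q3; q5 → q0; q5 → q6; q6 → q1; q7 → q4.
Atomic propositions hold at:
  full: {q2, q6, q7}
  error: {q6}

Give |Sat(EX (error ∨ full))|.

Sat(error ∨ full) = {q2, q6, q7}
Sat(EX (error ∨ full)) = {s : some successor in {q2, q6, q7}} = {q0, q1, q3, q5}
|Sat(EX (error ∨ full))| = |{q0, q1, q3, q5}| = 4.

4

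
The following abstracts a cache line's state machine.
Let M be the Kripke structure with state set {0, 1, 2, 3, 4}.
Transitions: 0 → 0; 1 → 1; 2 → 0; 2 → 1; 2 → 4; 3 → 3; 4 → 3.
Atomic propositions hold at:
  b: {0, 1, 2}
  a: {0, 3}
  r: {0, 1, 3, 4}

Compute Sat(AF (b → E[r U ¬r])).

Sat(¬r) = {2}
E[r U ¬r]: least fixpoint, start Z0 = Sat(¬r) = {2}, add states in Sat(r) with some successor in Z. Already a fixed point.
Sat(E[r U ¬r]) = {2}
Sat(b → E[r U ¬r]) = {2, 3, 4}
AF (b → E[r U ¬r]): least fixpoint, start Z0 = {2, 3, 4}, add states with every successor in Z. Already a fixed point.
Sat(AF (b → E[r U ¬r])) = {2, 3, 4}

{2, 3, 4}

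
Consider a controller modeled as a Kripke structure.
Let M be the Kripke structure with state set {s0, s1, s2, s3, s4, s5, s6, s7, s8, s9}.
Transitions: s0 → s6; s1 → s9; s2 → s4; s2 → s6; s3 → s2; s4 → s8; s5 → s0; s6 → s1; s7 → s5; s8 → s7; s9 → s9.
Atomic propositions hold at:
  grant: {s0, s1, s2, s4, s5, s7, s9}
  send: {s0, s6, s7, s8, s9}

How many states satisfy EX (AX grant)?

Sat(AX grant) = {s : every successor in {s0, s1, s2, s4, s5, s7, s9}} = {s1, s3, s5, s6, s7, s8, s9}
Sat(EX (AX grant)) = {s : some successor in {s1, s3, s5, s6, s7, s8, s9}} = {s0, s1, s2, s4, s6, s7, s8, s9}
|Sat(EX (AX grant))| = |{s0, s1, s2, s4, s6, s7, s8, s9}| = 8.

8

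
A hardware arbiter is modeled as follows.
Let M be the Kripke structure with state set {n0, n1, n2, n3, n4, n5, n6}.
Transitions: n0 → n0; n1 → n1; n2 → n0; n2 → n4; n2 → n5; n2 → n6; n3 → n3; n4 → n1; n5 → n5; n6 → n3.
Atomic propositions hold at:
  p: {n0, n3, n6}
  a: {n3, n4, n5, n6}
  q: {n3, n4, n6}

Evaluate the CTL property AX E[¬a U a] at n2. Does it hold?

No

Sat(¬a) = {n0, n1, n2}
E[¬a U a]: least fixpoint, start Z0 = Sat(a) = {n3, n4, n5, n6}, add states in Sat(¬a) with some successor in Z. Z1 = {n2, n3, n4, n5, n6}; fixed.
Sat(E[¬a U a]) = {n2, n3, n4, n5, n6}
Sat(AX E[¬a U a]) = {s : every successor in {n2, n3, n4, n5, n6}} = {n3, n5, n6}
n2 ∉ Sat(AX E[¬a U a]) = {n3, n5, n6}, so the formula does not hold at n2.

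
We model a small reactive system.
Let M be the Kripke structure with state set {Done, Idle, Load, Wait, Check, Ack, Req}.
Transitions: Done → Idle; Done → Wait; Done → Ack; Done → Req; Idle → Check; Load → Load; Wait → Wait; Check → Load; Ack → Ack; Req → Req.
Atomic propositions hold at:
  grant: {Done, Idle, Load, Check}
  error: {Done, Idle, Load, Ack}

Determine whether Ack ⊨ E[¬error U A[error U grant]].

No

Sat(¬error) = {Wait, Check, Req}
A[error U grant]: least fixpoint, start Z0 = Sat(grant) = {Done, Idle, Load, Check}, add states in Sat(error) with every successor in Z. Already a fixed point.
Sat(A[error U grant]) = {Done, Idle, Load, Check}
E[¬error U A[error U grant]]: least fixpoint, start Z0 = Sat(A[error U grant]) = {Done, Idle, Load, Check}, add states in Sat(¬error) with some successor in Z. Already a fixed point.
Sat(E[¬error U A[error U grant]]) = {Done, Idle, Load, Check}
Ack ∉ Sat(E[¬error U A[error U grant]]) = {Done, Idle, Load, Check}, so the formula does not hold at Ack.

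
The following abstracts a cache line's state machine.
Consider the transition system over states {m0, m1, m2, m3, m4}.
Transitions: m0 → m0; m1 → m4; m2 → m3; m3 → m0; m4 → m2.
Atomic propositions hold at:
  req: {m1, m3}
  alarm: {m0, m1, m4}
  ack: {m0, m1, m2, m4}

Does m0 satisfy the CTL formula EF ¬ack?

No

Sat(¬ack) = {m3}
EF ¬ack: least fixpoint, start Z0 = {m3}, add states with some successor in Z. Z1 = {m2, m3}; Z2 = {m2, m3, m4}; Z3 = {m1, m2, m3, m4}; fixed.
Sat(EF ¬ack) = {m1, m2, m3, m4}
m0 ∉ Sat(EF ¬ack) = {m1, m2, m3, m4}, so the formula does not hold at m0.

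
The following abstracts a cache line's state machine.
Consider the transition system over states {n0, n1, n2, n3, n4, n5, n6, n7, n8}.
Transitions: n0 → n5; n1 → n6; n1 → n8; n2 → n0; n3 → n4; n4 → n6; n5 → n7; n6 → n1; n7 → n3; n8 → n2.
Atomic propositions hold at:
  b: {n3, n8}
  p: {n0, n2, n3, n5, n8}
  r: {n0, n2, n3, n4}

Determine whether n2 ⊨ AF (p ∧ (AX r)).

Yes

Sat(AX r) = {s : every successor in {n0, n2, n3, n4}} = {n2, n3, n7, n8}
Sat(p ∧ (AX r)) = {n2, n3, n8}
AF (p ∧ (AX r)): least fixpoint, start Z0 = {n2, n3, n8}, add states with every successor in Z. Z1 = {n2, n3, n7, n8}; Z2 = {n2, n3, n5, n7, n8}; Z3 = {n0, n2, n3, n5, n7, n8}; fixed.
Sat(AF (p ∧ (AX r))) = {n0, n2, n3, n5, n7, n8}
n2 ∈ Sat(AF (p ∧ (AX r))) = {n0, n2, n3, n5, n7, n8}, so the formula holds at n2.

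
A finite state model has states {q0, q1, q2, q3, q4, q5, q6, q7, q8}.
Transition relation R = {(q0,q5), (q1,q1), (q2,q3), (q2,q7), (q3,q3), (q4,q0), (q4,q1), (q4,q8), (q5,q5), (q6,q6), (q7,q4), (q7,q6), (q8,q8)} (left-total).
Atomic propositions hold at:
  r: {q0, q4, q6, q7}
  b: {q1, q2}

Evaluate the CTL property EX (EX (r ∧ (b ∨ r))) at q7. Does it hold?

Yes

Sat(b ∨ r) = {q0, q1, q2, q4, q6, q7}
Sat(r ∧ (b ∨ r)) = {q0, q4, q6, q7}
Sat(EX (r ∧ (b ∨ r))) = {s : some successor in {q0, q4, q6, q7}} = {q2, q4, q6, q7}
Sat(EX (EX (r ∧ (b ∨ r)))) = {s : some successor in {q2, q4, q6, q7}} = {q2, q6, q7}
q7 ∈ Sat(EX (EX (r ∧ (b ∨ r)))) = {q2, q6, q7}, so the formula holds at q7.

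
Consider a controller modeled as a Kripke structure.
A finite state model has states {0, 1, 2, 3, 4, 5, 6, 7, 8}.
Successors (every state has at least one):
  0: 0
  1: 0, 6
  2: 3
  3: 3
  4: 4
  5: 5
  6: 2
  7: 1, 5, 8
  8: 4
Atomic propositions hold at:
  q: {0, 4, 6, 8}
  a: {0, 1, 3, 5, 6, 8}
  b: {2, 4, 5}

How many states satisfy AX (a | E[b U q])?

8

E[b U q]: least fixpoint, start Z0 = Sat(q) = {0, 4, 6, 8}, add states in Sat(b) with some successor in Z. Already a fixed point.
Sat(E[b U q]) = {0, 4, 6, 8}
Sat(a | E[b U q]) = {0, 1, 3, 4, 5, 6, 8}
Sat(AX (a | E[b U q])) = {s : every successor in {0, 1, 3, 4, 5, 6, 8}} = {0, 1, 2, 3, 4, 5, 7, 8}
|Sat(AX (a | E[b U q]))| = |{0, 1, 2, 3, 4, 5, 7, 8}| = 8.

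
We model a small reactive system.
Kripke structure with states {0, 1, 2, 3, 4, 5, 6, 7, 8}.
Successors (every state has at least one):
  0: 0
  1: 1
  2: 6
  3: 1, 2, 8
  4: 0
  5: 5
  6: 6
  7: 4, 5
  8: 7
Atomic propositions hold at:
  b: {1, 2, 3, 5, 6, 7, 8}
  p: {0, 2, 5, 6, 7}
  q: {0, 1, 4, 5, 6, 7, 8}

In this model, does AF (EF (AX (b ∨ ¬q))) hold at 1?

Yes

Sat(¬q) = {2, 3}
Sat(b ∨ ¬q) = {1, 2, 3, 5, 6, 7, 8}
Sat(AX (b ∨ ¬q)) = {s : every successor in {1, 2, 3, 5, 6, 7, 8}} = {1, 2, 3, 5, 6, 8}
EF (AX (b ∨ ¬q)): least fixpoint, start Z0 = {1, 2, 3, 5, 6, 8}, add states with some successor in Z. Z1 = {1, 2, 3, 5, 6, 7, 8}; fixed.
Sat(EF (AX (b ∨ ¬q))) = {1, 2, 3, 5, 6, 7, 8}
AF (EF (AX (b ∨ ¬q))): least fixpoint, start Z0 = {1, 2, 3, 5, 6, 7, 8}, add states with every successor in Z. Already a fixed point.
Sat(AF (EF (AX (b ∨ ¬q)))) = {1, 2, 3, 5, 6, 7, 8}
1 ∈ Sat(AF (EF (AX (b ∨ ¬q)))) = {1, 2, 3, 5, 6, 7, 8}, so the formula holds at 1.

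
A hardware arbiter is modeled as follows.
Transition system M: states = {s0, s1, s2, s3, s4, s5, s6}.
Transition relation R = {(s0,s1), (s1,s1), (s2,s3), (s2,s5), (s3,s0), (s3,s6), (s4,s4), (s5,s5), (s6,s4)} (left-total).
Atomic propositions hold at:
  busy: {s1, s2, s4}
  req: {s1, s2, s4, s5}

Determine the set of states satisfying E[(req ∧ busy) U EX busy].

Sat(req ∧ busy) = {s1, s2, s4}
Sat(EX busy) = {s : some successor in {s1, s2, s4}} = {s0, s1, s4, s6}
E[(req ∧ busy) U EX busy]: least fixpoint, start Z0 = Sat(EX busy) = {s0, s1, s4, s6}, add states in Sat(req ∧ busy) with some successor in Z. Already a fixed point.
Sat(E[(req ∧ busy) U EX busy]) = {s0, s1, s4, s6}

{s0, s1, s4, s6}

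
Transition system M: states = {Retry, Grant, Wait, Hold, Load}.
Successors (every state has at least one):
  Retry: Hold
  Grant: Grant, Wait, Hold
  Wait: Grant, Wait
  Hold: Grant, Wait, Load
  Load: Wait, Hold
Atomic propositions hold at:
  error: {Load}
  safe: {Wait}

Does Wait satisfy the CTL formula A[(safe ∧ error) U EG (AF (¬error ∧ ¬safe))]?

No

Sat(safe ∧ error) = ∅
Sat(¬error) = {Retry, Grant, Wait, Hold}
Sat(¬safe) = {Retry, Grant, Hold, Load}
Sat(¬error ∧ ¬safe) = {Retry, Grant, Hold}
AF (¬error ∧ ¬safe): least fixpoint, start Z0 = {Retry, Grant, Hold}, add states with every successor in Z. Already a fixed point.
Sat(AF (¬error ∧ ¬safe)) = {Retry, Grant, Hold}
EG (AF (¬error ∧ ¬safe)): greatest fixpoint, start Z0 = {Retry, Grant, Hold}, keep only states in Sat with some successor in Z. Already a fixed point.
Sat(EG (AF (¬error ∧ ¬safe))) = {Retry, Grant, Hold}
A[(safe ∧ error) U EG (AF (¬error ∧ ¬safe))]: least fixpoint, start Z0 = Sat(EG (AF (¬error ∧ ¬safe))) = {Retry, Grant, Hold}, add states in Sat(safe ∧ error) with every successor in Z. Already a fixed point.
Sat(A[(safe ∧ error) U EG (AF (¬error ∧ ¬safe))]) = {Retry, Grant, Hold}
Wait ∉ Sat(A[(safe ∧ error) U EG (AF (¬error ∧ ¬safe))]) = {Retry, Grant, Hold}, so the formula does not hold at Wait.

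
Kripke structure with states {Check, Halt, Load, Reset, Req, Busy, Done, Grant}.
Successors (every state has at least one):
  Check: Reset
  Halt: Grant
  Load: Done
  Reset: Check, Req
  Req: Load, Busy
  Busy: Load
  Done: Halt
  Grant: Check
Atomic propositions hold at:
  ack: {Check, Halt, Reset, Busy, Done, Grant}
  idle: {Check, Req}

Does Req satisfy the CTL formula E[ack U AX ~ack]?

No

Sat(~ack) = {Load, Req}
Sat(AX ~ack) = {s : every successor in {Load, Req}} = {Busy}
E[ack U AX ~ack]: least fixpoint, start Z0 = Sat(AX ~ack) = {Busy}, add states in Sat(ack) with some successor in Z. Already a fixed point.
Sat(E[ack U AX ~ack]) = {Busy}
Req ∉ Sat(E[ack U AX ~ack]) = {Busy}, so the formula does not hold at Req.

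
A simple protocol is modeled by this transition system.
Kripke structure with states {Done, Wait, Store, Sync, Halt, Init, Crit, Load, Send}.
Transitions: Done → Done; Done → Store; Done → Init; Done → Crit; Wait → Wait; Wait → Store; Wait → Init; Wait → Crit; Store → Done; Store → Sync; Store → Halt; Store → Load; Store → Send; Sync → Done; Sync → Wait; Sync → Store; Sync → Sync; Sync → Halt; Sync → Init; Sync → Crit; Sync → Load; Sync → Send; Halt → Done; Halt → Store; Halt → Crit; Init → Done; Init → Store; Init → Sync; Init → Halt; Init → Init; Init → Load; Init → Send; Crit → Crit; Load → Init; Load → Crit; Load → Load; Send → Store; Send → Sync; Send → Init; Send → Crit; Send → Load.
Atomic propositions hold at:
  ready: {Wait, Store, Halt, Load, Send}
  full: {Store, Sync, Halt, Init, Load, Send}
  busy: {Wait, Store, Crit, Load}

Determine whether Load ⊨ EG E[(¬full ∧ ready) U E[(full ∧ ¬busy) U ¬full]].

No

Sat(¬full) = {Done, Wait, Crit}
Sat(¬full ∧ ready) = {Wait}
Sat(¬busy) = {Done, Sync, Halt, Init, Send}
Sat(full ∧ ¬busy) = {Sync, Halt, Init, Send}
E[(full ∧ ¬busy) U ¬full]: least fixpoint, start Z0 = Sat(¬full) = {Done, Wait, Crit}, add states in Sat(full ∧ ¬busy) with some successor in Z. Z1 = {Done, Wait, Sync, Halt, Init, Crit, Send}; fixed.
Sat(E[(full ∧ ¬busy) U ¬full]) = {Done, Wait, Sync, Halt, Init, Crit, Send}
E[(¬full ∧ ready) U E[(full ∧ ¬busy) U ¬full]]: least fixpoint, start Z0 = Sat(E[(full ∧ ¬busy) U ¬full]) = {Done, Wait, Sync, Halt, Init, Crit, Send}, add states in Sat(¬full ∧ ready) with some successor in Z. Already a fixed point.
Sat(E[(¬full ∧ ready) U E[(full ∧ ¬busy) U ¬full]]) = {Done, Wait, Sync, Halt, Init, Crit, Send}
EG E[(¬full ∧ ready) U E[(full ∧ ¬busy) U ¬full]]: greatest fixpoint, start Z0 = {Done, Wait, Sync, Halt, Init, Crit, Send}, keep only states in Sat with some successor in Z. Already a fixed point.
Sat(EG E[(¬full ∧ ready) U E[(full ∧ ¬busy) U ¬full]]) = {Done, Wait, Sync, Halt, Init, Crit, Send}
Load ∉ Sat(EG E[(¬full ∧ ready) U E[(full ∧ ¬busy) U ¬full]]) = {Done, Wait, Sync, Halt, Init, Crit, Send}, so the formula does not hold at Load.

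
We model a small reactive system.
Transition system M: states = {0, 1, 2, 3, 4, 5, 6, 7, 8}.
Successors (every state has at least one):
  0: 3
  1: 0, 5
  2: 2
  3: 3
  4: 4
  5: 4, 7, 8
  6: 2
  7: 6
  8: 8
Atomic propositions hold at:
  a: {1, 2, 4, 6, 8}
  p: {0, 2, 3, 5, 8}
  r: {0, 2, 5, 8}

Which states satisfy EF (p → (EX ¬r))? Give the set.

Sat(¬r) = {1, 3, 4, 6, 7}
Sat(EX ¬r) = {s : some successor in {1, 3, 4, 6, 7}} = {0, 3, 4, 5, 7}
Sat(p → (EX ¬r)) = {0, 1, 3, 4, 5, 6, 7}
EF (p → (EX ¬r)): least fixpoint, start Z0 = {0, 1, 3, 4, 5, 6, 7}, add states with some successor in Z. Already a fixed point.
Sat(EF (p → (EX ¬r))) = {0, 1, 3, 4, 5, 6, 7}

{0, 1, 3, 4, 5, 6, 7}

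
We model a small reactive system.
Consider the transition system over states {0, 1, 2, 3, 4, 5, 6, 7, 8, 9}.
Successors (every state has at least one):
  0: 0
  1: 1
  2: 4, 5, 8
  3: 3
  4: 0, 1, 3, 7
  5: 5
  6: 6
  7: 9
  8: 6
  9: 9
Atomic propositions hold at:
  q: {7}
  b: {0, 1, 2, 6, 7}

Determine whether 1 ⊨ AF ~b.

No

Sat(~b) = {3, 4, 5, 8, 9}
AF ~b: least fixpoint, start Z0 = {3, 4, 5, 8, 9}, add states with every successor in Z. Z1 = {2, 3, 4, 5, 7, 8, 9}; fixed.
Sat(AF ~b) = {2, 3, 4, 5, 7, 8, 9}
1 ∉ Sat(AF ~b) = {2, 3, 4, 5, 7, 8, 9}, so the formula does not hold at 1.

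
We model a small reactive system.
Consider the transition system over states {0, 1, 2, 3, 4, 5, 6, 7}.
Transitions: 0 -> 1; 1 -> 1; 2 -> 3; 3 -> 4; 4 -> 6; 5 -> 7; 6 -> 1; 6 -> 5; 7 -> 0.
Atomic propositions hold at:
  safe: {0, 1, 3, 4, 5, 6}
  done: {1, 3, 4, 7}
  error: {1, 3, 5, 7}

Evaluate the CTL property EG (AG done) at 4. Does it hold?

AG done: greatest fixpoint, start Z0 = {1, 3, 4, 7}, keep only states in Sat with every successor in Z. Z1 = {1, 3}; Z2 = {1}; fixed.
Sat(AG done) = {1}
EG (AG done): greatest fixpoint, start Z0 = {1}, keep only states in Sat with some successor in Z. Already a fixed point.
Sat(EG (AG done)) = {1}
4 ∉ Sat(EG (AG done)) = {1}, so the formula does not hold at 4.

No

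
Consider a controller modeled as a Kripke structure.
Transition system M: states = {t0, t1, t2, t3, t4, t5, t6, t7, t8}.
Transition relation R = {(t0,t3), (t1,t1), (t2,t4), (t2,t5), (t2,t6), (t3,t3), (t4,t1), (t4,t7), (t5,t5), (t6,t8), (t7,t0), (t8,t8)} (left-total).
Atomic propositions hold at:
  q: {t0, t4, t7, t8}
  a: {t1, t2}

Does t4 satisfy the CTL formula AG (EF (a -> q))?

No

Sat(a -> q) = {t0, t3, t4, t5, t6, t7, t8}
EF (a -> q): least fixpoint, start Z0 = {t0, t3, t4, t5, t6, t7, t8}, add states with some successor in Z. Z1 = {t0, t2, t3, t4, t5, t6, t7, t8}; fixed.
Sat(EF (a -> q)) = {t0, t2, t3, t4, t5, t6, t7, t8}
AG (EF (a -> q)): greatest fixpoint, start Z0 = {t0, t2, t3, t4, t5, t6, t7, t8}, keep only states in Sat with every successor in Z. Z1 = {t0, t2, t3, t5, t6, t7, t8}; Z2 = {t0, t3, t5, t6, t7, t8}; fixed.
Sat(AG (EF (a -> q))) = {t0, t3, t5, t6, t7, t8}
t4 ∉ Sat(AG (EF (a -> q))) = {t0, t3, t5, t6, t7, t8}, so the formula does not hold at t4.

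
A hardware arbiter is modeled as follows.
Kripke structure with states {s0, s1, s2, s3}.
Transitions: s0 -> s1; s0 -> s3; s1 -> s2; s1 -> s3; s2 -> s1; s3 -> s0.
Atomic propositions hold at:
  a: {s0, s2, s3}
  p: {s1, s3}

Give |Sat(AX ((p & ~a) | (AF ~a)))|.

1

Sat(~a) = {s1}
Sat(p & ~a) = {s1}
AF ~a: least fixpoint, start Z0 = {s1}, add states with every successor in Z. Z1 = {s1, s2}; fixed.
Sat(AF ~a) = {s1, s2}
Sat((p & ~a) | (AF ~a)) = {s1, s2}
Sat(AX ((p & ~a) | (AF ~a))) = {s : every successor in {s1, s2}} = {s2}
|Sat(AX ((p & ~a) | (AF ~a)))| = |{s2}| = 1.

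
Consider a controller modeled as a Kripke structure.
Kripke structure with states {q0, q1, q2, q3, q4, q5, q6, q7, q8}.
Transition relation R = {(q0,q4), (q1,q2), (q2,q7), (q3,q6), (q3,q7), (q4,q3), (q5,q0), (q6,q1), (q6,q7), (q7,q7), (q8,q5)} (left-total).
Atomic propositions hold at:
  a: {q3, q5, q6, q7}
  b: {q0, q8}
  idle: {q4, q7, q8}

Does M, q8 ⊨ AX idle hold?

Sat(AX idle) = {s : every successor in {q4, q7, q8}} = {q0, q2, q7}
q8 ∉ Sat(AX idle) = {q0, q2, q7}, so the formula does not hold at q8.

No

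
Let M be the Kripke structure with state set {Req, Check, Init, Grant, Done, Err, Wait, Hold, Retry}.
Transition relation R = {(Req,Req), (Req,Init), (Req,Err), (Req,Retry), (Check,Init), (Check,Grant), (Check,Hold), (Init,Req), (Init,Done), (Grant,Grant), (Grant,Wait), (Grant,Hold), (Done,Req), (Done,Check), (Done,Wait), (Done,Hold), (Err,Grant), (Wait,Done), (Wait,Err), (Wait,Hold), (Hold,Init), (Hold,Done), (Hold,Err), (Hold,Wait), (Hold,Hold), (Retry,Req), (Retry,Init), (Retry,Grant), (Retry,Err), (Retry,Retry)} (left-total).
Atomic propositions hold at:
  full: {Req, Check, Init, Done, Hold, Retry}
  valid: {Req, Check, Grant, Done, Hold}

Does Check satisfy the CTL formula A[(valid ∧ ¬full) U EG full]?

Sat(¬full) = {Grant, Err, Wait}
Sat(valid ∧ ¬full) = {Grant}
EG full: greatest fixpoint, start Z0 = {Req, Check, Init, Done, Hold, Retry}, keep only states in Sat with some successor in Z. Already a fixed point.
Sat(EG full) = {Req, Check, Init, Done, Hold, Retry}
A[(valid ∧ ¬full) U EG full]: least fixpoint, start Z0 = Sat(EG full) = {Req, Check, Init, Done, Hold, Retry}, add states in Sat(valid ∧ ¬full) with every successor in Z. Already a fixed point.
Sat(A[(valid ∧ ¬full) U EG full]) = {Req, Check, Init, Done, Hold, Retry}
Check ∈ Sat(A[(valid ∧ ¬full) U EG full]) = {Req, Check, Init, Done, Hold, Retry}, so the formula holds at Check.

Yes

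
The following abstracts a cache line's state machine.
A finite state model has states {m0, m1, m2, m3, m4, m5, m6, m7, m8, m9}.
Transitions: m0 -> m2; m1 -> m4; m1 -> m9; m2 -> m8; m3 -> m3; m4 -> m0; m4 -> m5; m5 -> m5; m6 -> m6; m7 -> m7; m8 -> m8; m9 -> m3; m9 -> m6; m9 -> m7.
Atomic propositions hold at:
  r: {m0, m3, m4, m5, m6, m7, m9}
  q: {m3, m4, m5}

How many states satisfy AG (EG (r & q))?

Sat(r & q) = {m3, m4, m5}
EG (r & q): greatest fixpoint, start Z0 = {m3, m4, m5}, keep only states in Sat with some successor in Z. Already a fixed point.
Sat(EG (r & q)) = {m3, m4, m5}
AG (EG (r & q)): greatest fixpoint, start Z0 = {m3, m4, m5}, keep only states in Sat with every successor in Z. Z1 = {m3, m5}; fixed.
Sat(AG (EG (r & q))) = {m3, m5}
|Sat(AG (EG (r & q)))| = |{m3, m5}| = 2.

2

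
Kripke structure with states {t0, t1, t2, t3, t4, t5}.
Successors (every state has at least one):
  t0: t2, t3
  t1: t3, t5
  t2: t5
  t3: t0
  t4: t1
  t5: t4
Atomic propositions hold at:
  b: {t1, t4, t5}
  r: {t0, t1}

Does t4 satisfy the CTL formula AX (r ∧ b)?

Sat(r ∧ b) = {t1}
Sat(AX (r ∧ b)) = {s : every successor in {t1}} = {t4}
t4 ∈ Sat(AX (r ∧ b)) = {t4}, so the formula holds at t4.

Yes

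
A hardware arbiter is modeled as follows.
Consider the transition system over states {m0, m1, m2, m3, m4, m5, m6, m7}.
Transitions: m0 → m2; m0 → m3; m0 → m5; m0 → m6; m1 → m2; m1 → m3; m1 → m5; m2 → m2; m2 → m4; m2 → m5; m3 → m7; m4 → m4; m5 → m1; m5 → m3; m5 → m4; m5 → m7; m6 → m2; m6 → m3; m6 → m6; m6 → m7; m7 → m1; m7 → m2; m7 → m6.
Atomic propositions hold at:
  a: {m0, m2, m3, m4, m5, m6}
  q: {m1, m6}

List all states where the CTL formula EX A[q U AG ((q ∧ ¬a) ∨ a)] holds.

{m2, m4, m5}

Sat(¬a) = {m1, m7}
Sat(q ∧ ¬a) = {m1}
Sat((q ∧ ¬a) ∨ a) = {m0, m1, m2, m3, m4, m5, m6}
AG ((q ∧ ¬a) ∨ a): greatest fixpoint, start Z0 = {m0, m1, m2, m3, m4, m5, m6}, keep only states in Sat with every successor in Z. Z1 = {m0, m1, m2, m4}; Z2 = {m4}; fixed.
Sat(AG ((q ∧ ¬a) ∨ a)) = {m4}
A[q U AG ((q ∧ ¬a) ∨ a)]: least fixpoint, start Z0 = Sat(AG ((q ∧ ¬a) ∨ a)) = {m4}, add states in Sat(q) with every successor in Z. Already a fixed point.
Sat(A[q U AG ((q ∧ ¬a) ∨ a)]) = {m4}
Sat(EX A[q U AG ((q ∧ ¬a) ∨ a)]) = {s : some successor in {m4}} = {m2, m4, m5}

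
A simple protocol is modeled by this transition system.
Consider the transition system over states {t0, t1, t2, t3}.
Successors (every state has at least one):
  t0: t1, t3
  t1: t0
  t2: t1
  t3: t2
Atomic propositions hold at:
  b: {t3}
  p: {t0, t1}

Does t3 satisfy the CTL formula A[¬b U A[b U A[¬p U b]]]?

Yes

Sat(¬b) = {t0, t1, t2}
Sat(¬p) = {t2, t3}
A[¬p U b]: least fixpoint, start Z0 = Sat(b) = {t3}, add states in Sat(¬p) with every successor in Z. Already a fixed point.
Sat(A[¬p U b]) = {t3}
A[b U A[¬p U b]]: least fixpoint, start Z0 = Sat(A[¬p U b]) = {t3}, add states in Sat(b) with every successor in Z. Already a fixed point.
Sat(A[b U A[¬p U b]]) = {t3}
A[¬b U A[b U A[¬p U b]]]: least fixpoint, start Z0 = Sat(A[b U A[¬p U b]]) = {t3}, add states in Sat(¬b) with every successor in Z. Already a fixed point.
Sat(A[¬b U A[b U A[¬p U b]]]) = {t3}
t3 ∈ Sat(A[¬b U A[b U A[¬p U b]]]) = {t3}, so the formula holds at t3.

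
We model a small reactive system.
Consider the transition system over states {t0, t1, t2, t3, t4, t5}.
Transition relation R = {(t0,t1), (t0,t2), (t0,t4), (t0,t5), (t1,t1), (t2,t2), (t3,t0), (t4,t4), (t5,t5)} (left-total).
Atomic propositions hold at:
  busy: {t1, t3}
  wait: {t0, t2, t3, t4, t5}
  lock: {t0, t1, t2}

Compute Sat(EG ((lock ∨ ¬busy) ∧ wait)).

{t0, t2, t4, t5}

Sat(¬busy) = {t0, t2, t4, t5}
Sat(lock ∨ ¬busy) = {t0, t1, t2, t4, t5}
Sat((lock ∨ ¬busy) ∧ wait) = {t0, t2, t4, t5}
EG ((lock ∨ ¬busy) ∧ wait): greatest fixpoint, start Z0 = {t0, t2, t4, t5}, keep only states in Sat with some successor in Z. Already a fixed point.
Sat(EG ((lock ∨ ¬busy) ∧ wait)) = {t0, t2, t4, t5}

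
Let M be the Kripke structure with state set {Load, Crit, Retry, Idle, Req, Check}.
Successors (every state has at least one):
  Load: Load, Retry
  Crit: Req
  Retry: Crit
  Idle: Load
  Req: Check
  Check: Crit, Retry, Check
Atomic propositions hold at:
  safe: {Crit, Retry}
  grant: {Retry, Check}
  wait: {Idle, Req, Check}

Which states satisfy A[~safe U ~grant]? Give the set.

{Load, Crit, Idle, Req}

Sat(~safe) = {Load, Idle, Req, Check}
Sat(~grant) = {Load, Crit, Idle, Req}
A[~safe U ~grant]: least fixpoint, start Z0 = Sat(~grant) = {Load, Crit, Idle, Req}, add states in Sat(~safe) with every successor in Z. Already a fixed point.
Sat(A[~safe U ~grant]) = {Load, Crit, Idle, Req}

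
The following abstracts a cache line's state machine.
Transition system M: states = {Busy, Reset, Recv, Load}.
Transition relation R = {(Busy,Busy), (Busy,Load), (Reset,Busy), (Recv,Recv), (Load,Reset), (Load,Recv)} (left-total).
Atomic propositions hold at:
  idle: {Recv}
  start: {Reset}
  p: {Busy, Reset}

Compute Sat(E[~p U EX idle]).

{Recv, Load}

Sat(~p) = {Recv, Load}
Sat(EX idle) = {s : some successor in {Recv}} = {Recv, Load}
E[~p U EX idle]: least fixpoint, start Z0 = Sat(EX idle) = {Recv, Load}, add states in Sat(~p) with some successor in Z. Already a fixed point.
Sat(E[~p U EX idle]) = {Recv, Load}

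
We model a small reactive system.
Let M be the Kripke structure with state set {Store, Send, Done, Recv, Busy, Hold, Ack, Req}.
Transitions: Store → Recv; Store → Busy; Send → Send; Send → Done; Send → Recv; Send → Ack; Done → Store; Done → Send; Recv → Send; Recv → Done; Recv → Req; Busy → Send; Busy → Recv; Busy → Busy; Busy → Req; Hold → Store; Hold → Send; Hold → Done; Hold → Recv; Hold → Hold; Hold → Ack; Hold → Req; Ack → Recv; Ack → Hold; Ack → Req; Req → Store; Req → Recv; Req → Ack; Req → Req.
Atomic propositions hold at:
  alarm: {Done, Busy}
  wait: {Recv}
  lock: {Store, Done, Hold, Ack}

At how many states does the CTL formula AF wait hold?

1

AF wait: least fixpoint, start Z0 = {Recv}, add states with every successor in Z. Already a fixed point.
Sat(AF wait) = {Recv}
|Sat(AF wait)| = |{Recv}| = 1.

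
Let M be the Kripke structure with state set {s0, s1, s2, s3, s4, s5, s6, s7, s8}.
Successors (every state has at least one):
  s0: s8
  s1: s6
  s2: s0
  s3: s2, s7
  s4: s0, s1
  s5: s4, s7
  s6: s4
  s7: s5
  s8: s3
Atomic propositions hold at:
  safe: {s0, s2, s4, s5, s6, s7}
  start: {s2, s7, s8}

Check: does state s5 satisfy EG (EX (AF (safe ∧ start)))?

Sat(safe ∧ start) = {s2, s7}
AF (safe ∧ start): least fixpoint, start Z0 = {s2, s7}, add states with every successor in Z. Z1 = {s2, s3, s7}; Z2 = {s2, s3, s7, s8}; Z3 = {s0, s2, s3, s7, s8}; fixed.
Sat(AF (safe ∧ start)) = {s0, s2, s3, s7, s8}
Sat(EX (AF (safe ∧ start))) = {s : some successor in {s0, s2, s3, s7, s8}} = {s0, s2, s3, s4, s5, s8}
EG (EX (AF (safe ∧ start))): greatest fixpoint, start Z0 = {s0, s2, s3, s4, s5, s8}, keep only states in Sat with some successor in Z. Already a fixed point.
Sat(EG (EX (AF (safe ∧ start)))) = {s0, s2, s3, s4, s5, s8}
s5 ∈ Sat(EG (EX (AF (safe ∧ start)))) = {s0, s2, s3, s4, s5, s8}, so the formula holds at s5.

Yes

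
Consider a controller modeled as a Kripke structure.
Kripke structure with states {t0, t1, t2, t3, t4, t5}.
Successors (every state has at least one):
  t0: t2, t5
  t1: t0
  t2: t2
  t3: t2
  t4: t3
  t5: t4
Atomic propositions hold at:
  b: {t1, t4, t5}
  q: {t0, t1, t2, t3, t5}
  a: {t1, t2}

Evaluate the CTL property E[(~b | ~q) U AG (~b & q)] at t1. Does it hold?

No

Sat(~b) = {t0, t2, t3}
Sat(~q) = {t4}
Sat(~b | ~q) = {t0, t2, t3, t4}
Sat(~b & q) = {t0, t2, t3}
AG (~b & q): greatest fixpoint, start Z0 = {t0, t2, t3}, keep only states in Sat with every successor in Z. Z1 = {t2, t3}; fixed.
Sat(AG (~b & q)) = {t2, t3}
E[(~b | ~q) U AG (~b & q)]: least fixpoint, start Z0 = Sat(AG (~b & q)) = {t2, t3}, add states in Sat(~b | ~q) with some successor in Z. Z1 = {t0, t2, t3, t4}; fixed.
Sat(E[(~b | ~q) U AG (~b & q)]) = {t0, t2, t3, t4}
t1 ∉ Sat(E[(~b | ~q) U AG (~b & q)]) = {t0, t2, t3, t4}, so the formula does not hold at t1.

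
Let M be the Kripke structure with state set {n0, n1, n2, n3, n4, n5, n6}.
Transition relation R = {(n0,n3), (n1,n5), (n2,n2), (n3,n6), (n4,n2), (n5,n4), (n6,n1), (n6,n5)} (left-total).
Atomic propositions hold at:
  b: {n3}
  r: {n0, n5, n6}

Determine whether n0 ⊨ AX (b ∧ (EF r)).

EF r: least fixpoint, start Z0 = {n0, n5, n6}, add states with some successor in Z. Z1 = {n0, n1, n3, n5, n6}; fixed.
Sat(EF r) = {n0, n1, n3, n5, n6}
Sat(b ∧ (EF r)) = {n3}
Sat(AX (b ∧ (EF r))) = {s : every successor in {n3}} = {n0}
n0 ∈ Sat(AX (b ∧ (EF r))) = {n0}, so the formula holds at n0.

Yes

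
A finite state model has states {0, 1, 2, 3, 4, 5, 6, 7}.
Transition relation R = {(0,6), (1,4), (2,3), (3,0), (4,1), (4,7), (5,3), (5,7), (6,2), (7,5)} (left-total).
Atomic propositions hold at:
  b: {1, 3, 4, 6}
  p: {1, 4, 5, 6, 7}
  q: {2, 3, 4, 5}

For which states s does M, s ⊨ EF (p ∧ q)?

{1, 4, 5, 7}

Sat(p ∧ q) = {4, 5}
EF (p ∧ q): least fixpoint, start Z0 = {4, 5}, add states with some successor in Z. Z1 = {1, 4, 5, 7}; fixed.
Sat(EF (p ∧ q)) = {1, 4, 5, 7}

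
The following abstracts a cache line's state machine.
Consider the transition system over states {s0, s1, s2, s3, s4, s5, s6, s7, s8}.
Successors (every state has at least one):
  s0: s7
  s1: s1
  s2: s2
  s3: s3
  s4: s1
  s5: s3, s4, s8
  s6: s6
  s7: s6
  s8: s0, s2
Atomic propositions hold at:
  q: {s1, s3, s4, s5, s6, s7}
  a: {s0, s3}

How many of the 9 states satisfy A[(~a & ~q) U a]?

2

Sat(~a) = {s1, s2, s4, s5, s6, s7, s8}
Sat(~q) = {s0, s2, s8}
Sat(~a & ~q) = {s2, s8}
A[(~a & ~q) U a]: least fixpoint, start Z0 = Sat(a) = {s0, s3}, add states in Sat(~a & ~q) with every successor in Z. Already a fixed point.
Sat(A[(~a & ~q) U a]) = {s0, s3}
|Sat(A[(~a & ~q) U a])| = |{s0, s3}| = 2.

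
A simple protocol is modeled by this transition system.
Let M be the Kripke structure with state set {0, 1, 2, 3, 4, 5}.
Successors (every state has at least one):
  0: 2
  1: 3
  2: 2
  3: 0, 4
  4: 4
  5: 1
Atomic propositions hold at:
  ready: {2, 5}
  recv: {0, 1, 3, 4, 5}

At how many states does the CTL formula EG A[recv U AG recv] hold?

AG recv: greatest fixpoint, start Z0 = {0, 1, 3, 4, 5}, keep only states in Sat with every successor in Z. Z1 = {1, 3, 4, 5}; Z2 = {1, 4, 5}; Z3 = {4, 5}; Z4 = {4}; fixed.
Sat(AG recv) = {4}
A[recv U AG recv]: least fixpoint, start Z0 = Sat(AG recv) = {4}, add states in Sat(recv) with every successor in Z. Already a fixed point.
Sat(A[recv U AG recv]) = {4}
EG A[recv U AG recv]: greatest fixpoint, start Z0 = {4}, keep only states in Sat with some successor in Z. Already a fixed point.
Sat(EG A[recv U AG recv]) = {4}
|Sat(EG A[recv U AG recv])| = |{4}| = 1.

1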